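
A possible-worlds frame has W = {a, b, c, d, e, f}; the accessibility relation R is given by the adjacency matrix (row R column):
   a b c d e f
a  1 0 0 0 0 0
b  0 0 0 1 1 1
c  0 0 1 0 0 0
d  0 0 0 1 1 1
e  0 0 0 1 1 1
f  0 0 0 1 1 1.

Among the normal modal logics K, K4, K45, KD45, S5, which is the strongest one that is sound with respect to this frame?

Transitive (axiom 4): yes — every two-step R-path is closed by a direct edge.
Euclidean (axiom 5): yes — any two successors of a common world are R-related.
Serial (axiom D): yes — every world has a successor (e.g. a R a).
Reflexive (axiom T): no — b is not related to itself.
So F validates K, K4, K45, KD45; S5 would additionally require R to be reflexive. The strongest is KD45.

KD45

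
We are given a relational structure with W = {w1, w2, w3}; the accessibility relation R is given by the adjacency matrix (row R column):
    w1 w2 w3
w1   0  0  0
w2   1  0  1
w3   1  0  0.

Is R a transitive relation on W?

Yes

Transitive: yes — every two-step R-path is closed by a direct edge.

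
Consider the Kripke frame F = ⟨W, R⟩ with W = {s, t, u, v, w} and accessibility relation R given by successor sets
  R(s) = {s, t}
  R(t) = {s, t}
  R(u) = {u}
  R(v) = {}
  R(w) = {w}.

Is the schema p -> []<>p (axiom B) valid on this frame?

Yes

The schema B characterises exactly the symmetric frames.
Symmetric: yes — every pair in R has its reverse in R.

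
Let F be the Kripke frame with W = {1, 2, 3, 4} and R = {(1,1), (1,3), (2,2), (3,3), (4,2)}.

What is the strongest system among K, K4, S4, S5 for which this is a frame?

K4

Transitive (axiom 4): yes — every two-step R-path is closed by a direct edge.
Reflexive (axiom T): no — 4 is not related to itself.
Euclidean (axiom 5): no — 1 R 3 and 1 R 1, but not 3 R 1.
So F validates K, K4; S4 would additionally require R to be reflexive. The strongest is K4.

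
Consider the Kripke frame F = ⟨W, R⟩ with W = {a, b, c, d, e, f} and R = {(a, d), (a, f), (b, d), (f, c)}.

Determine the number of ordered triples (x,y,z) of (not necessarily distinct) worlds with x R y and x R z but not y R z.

Enumerating: (a,d,d), (a,d,f), (a,f,d), (a,f,f), (b,d,d), (f,c,c).

6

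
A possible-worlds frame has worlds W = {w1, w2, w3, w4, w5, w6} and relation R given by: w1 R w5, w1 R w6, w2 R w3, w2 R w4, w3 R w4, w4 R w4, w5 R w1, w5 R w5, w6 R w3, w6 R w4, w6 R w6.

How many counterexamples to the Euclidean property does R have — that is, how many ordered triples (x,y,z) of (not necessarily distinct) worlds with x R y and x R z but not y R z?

Enumerating: (w1,w5,w6), (w1,w6,w5), (w2,w3,w3), (w2,w4,w3), (w5,w1,w1), (w6,w3,w3), (w6,w3,w6), (w6,w4,w3), (w6,w4,w6).

9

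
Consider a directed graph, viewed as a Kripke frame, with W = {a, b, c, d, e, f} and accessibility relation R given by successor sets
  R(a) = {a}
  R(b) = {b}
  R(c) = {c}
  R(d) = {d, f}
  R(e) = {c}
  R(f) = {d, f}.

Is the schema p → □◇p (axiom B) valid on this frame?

No

Axiom B corresponds to the accessibility relation being symmetric.
Symmetric: no — e R c but not c R e.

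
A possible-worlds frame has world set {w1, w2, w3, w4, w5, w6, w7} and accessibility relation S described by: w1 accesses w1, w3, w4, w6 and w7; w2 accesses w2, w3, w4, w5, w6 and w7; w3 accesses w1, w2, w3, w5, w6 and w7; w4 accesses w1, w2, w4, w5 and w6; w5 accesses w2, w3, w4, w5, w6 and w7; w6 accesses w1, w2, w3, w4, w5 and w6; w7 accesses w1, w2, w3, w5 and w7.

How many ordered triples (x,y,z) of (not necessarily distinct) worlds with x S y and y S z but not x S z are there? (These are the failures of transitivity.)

Enumerating: (w1,w3,w2), (w1,w3,w5), (w1,w4,w2), (w1,w4,w5), (w1,w6,w2), (w1,w6,w5), (w1,w7,w2), (w1,w7,w5), (w2,w3,w1), (w2,w4,w1), (w2,w6,w1), (w2,w7,w1), … and 26 more.
Total: 38.

38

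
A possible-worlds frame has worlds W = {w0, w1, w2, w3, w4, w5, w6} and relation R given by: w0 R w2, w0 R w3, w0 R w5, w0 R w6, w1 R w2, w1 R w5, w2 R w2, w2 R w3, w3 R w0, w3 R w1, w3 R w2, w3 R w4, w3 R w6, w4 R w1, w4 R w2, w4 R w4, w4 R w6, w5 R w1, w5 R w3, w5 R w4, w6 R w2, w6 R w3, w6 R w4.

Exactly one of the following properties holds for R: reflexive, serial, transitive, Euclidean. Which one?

Reflexive: no — w0 is not related to itself.
Serial: yes — every world has a successor (e.g. w0 R w2).
Transitive: no — w0 R w3 and w3 R w1, but not w0 R w1.
Euclidean: no — w0 R w2 and w0 R w5, but not w2 R w5.
Only serial holds.

serial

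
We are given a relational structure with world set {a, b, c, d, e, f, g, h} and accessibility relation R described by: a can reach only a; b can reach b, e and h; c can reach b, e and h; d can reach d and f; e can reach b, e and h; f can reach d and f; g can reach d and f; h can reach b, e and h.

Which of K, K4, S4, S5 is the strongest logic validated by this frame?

Transitive (axiom 4): yes — every two-step R-path is closed by a direct edge.
Reflexive (axiom T): no — c is not related to itself.
Euclidean (axiom 5): yes — any two successors of a common world are R-related.
So F validates K, K4; S4 would additionally require R to be reflexive. The strongest is K4.

K4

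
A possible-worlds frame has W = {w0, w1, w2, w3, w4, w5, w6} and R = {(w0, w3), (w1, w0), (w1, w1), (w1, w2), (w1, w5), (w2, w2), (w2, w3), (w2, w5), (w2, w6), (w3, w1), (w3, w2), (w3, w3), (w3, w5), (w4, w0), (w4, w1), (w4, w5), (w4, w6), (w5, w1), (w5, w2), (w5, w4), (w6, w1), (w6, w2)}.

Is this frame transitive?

Transitive: no — w0 R w3 and w3 R w1, but not w0 R w1.

No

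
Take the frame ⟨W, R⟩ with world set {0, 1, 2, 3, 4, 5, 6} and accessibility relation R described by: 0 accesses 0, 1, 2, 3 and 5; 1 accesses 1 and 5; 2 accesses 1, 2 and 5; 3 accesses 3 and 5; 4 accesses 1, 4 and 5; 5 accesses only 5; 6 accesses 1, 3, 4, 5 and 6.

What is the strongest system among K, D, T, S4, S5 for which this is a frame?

Serial (axiom D): yes — every world has a successor (e.g. 0 R 0).
Reflexive (axiom T): yes — every world is R-related to itself.
Transitive (axiom 4): yes — every two-step R-path is closed by a direct edge.
Euclidean (axiom 5): no — 0 R 1 and 0 R 2, but not 1 R 2.
So F validates K, D, T, S4; S5 would additionally require R to be Euclidean. The strongest is S4.

S4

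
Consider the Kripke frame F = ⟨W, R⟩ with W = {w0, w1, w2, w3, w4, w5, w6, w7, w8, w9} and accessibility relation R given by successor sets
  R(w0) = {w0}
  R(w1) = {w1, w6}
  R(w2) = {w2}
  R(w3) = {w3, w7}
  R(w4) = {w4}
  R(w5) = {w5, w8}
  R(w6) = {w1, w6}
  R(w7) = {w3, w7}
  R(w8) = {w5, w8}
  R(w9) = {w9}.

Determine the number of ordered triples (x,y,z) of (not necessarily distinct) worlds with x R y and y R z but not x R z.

0

R is transitive; there are no such tuples.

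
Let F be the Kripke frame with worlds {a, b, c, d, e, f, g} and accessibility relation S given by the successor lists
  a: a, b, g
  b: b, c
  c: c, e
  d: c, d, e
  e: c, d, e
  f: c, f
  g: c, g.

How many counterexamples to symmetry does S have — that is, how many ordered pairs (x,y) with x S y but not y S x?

6

Enumerating: (a,b), (a,g), (b,c), (d,c), (f,c), (g,c).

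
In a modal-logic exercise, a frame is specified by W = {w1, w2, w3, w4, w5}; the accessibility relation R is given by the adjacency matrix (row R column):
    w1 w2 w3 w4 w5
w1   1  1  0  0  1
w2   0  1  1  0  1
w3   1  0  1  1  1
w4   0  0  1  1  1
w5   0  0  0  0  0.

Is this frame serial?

No

Serial: no — w5 has no R-successor.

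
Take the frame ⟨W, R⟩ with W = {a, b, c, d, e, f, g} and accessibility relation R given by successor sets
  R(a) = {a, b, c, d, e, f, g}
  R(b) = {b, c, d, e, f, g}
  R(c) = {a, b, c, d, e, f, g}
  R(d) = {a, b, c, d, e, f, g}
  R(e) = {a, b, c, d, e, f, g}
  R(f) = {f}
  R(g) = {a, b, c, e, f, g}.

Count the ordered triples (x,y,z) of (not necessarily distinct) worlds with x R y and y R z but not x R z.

Enumerating: (b,c,a), (b,d,a), (b,e,a), (b,g,a), (g,a,d), (g,b,d), (g,c,d), (g,e,d).

8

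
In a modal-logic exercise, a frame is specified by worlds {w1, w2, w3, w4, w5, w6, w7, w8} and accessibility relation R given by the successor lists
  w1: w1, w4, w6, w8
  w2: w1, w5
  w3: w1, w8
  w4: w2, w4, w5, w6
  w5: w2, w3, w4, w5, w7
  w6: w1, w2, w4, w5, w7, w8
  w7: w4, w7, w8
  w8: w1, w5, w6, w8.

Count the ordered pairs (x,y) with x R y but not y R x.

Enumerating: (w1,w4), (w2,w1), (w3,w1), (w3,w8), (w4,w2), (w5,w3), (w5,w7), (w6,w2), (w6,w5), (w6,w7), (w7,w4), (w7,w8), (w8,w5).

13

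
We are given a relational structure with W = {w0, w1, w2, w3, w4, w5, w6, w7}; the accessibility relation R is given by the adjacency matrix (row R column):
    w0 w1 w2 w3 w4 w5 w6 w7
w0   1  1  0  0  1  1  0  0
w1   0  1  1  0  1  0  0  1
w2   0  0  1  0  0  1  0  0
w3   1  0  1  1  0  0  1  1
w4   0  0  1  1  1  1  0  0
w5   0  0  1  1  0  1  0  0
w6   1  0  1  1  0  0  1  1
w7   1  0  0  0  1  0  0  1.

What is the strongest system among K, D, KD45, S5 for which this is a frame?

Serial (axiom D): yes — every world has a successor (e.g. w0 R w0).
Euclidean (axiom 5): no — w0 R w1 and w0 R w5, but not w1 R w5.
Transitive (axiom 4): no — w0 R w1 and w1 R w2, but not w0 R w2.
Reflexive (axiom T): yes — every world is R-related to itself.
So F validates K, D; KD45 would additionally require R to be Euclidean and transitive. The strongest is D.

D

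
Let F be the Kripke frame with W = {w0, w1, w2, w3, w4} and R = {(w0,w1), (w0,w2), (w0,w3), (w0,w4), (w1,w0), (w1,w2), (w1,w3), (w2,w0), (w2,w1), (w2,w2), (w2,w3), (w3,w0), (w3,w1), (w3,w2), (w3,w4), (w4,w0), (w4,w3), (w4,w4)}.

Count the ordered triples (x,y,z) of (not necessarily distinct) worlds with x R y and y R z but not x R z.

19

Enumerating: (w0,w1,w0), (w0,w2,w0), (w0,w3,w0), (w0,w4,w0), (w1,w0,w1), (w1,w0,w4), (w1,w2,w1), (w1,w3,w1), (w1,w3,w4), (w2,w0,w4), (w2,w3,w4), (w3,w0,w3), … and 7 more.
Total: 19.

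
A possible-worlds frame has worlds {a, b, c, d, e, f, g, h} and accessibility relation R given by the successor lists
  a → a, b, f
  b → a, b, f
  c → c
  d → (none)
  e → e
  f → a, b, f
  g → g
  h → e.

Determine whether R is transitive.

Transitive: yes — every two-step R-path is closed by a direct edge.

Yes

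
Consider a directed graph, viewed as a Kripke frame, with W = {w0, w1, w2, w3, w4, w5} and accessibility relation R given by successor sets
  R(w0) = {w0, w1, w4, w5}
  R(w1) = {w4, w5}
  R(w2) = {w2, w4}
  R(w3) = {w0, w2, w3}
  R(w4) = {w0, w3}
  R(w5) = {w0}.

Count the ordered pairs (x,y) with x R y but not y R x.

7

Enumerating: (w0,w1), (w1,w4), (w1,w5), (w2,w4), (w3,w0), (w3,w2), (w4,w3).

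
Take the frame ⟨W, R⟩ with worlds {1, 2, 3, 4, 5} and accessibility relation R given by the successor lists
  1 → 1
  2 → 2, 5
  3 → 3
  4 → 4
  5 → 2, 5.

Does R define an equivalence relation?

Reflexive: yes — every world is R-related to itself.
Symmetric: yes — every pair in R has its reverse in R.
Transitive: yes — every two-step R-path is closed by a direct edge.
So R is an equivalence relation.

Yes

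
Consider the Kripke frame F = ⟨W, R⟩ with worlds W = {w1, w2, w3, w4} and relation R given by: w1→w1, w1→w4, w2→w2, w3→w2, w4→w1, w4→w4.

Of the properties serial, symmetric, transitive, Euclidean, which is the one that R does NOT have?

Serial: yes — every world has a successor (e.g. w1 R w1).
Symmetric: no — w3 R w2 but not w2 R w3.
Transitive: yes — every two-step R-path is closed by a direct edge.
Euclidean: yes — any two successors of a common world are R-related.
Only symmetric fails.

symmetric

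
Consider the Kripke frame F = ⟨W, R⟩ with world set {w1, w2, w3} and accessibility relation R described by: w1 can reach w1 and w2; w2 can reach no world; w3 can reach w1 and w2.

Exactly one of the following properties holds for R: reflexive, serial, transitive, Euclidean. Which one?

transitive

Reflexive: no — w2 is not related to itself.
Serial: no — w2 has no R-successor.
Transitive: yes — every two-step R-path is closed by a direct edge.
Euclidean: no — w3 R w2 and w3 R w1, but not w2 R w1.
Only transitive holds.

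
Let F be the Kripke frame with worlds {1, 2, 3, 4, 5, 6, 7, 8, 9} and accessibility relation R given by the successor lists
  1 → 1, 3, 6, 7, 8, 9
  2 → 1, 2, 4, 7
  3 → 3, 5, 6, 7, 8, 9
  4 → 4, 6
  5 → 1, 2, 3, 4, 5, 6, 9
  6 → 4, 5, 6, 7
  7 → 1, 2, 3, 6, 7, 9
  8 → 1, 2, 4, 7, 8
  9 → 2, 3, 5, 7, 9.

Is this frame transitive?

Transitive: no — 1 R 3 and 3 R 5, but not 1 R 5.

No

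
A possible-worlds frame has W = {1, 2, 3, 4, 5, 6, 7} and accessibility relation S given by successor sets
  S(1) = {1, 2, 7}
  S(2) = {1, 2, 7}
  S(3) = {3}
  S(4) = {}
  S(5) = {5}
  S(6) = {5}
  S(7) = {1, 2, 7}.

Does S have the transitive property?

Yes

Transitive: yes — every two-step S-path is closed by a direct edge.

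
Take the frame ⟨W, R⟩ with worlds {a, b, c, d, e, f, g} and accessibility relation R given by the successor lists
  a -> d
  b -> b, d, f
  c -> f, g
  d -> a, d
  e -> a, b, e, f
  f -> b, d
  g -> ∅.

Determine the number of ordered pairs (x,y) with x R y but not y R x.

Enumerating: (b,d), (c,f), (c,g), (e,a), (e,b), (e,f), (f,d).

7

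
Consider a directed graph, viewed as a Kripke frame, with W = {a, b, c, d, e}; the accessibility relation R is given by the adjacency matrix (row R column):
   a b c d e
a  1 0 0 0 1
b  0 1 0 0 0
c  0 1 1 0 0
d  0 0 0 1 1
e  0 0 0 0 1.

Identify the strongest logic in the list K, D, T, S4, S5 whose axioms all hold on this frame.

Serial (axiom D): yes — every world has a successor (e.g. a R a).
Reflexive (axiom T): yes — every world is R-related to itself.
Transitive (axiom 4): yes — every two-step R-path is closed by a direct edge.
Euclidean (axiom 5): no — a R e and a R a, but not e R a.
So F validates K, D, T, S4; S5 would additionally require R to be Euclidean. The strongest is S4.

S4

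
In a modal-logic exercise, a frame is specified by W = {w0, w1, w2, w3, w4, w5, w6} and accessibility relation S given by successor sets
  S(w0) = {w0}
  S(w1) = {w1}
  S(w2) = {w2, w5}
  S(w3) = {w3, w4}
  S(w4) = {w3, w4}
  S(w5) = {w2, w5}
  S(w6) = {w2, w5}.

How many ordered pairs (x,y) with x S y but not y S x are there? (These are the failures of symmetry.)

Enumerating: (w6,w2), (w6,w5).

2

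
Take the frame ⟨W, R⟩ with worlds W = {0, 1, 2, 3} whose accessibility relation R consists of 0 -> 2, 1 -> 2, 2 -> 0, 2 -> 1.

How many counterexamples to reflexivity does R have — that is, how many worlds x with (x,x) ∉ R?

Enumerating: 0, 1, 2, 3.

4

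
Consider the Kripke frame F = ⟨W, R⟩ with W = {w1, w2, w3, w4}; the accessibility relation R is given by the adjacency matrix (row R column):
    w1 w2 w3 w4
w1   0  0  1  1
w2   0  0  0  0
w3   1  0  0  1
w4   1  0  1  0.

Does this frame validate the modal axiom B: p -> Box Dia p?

The schema B characterises exactly the symmetric frames.
Symmetric: yes — every pair in R has its reverse in R.

Yes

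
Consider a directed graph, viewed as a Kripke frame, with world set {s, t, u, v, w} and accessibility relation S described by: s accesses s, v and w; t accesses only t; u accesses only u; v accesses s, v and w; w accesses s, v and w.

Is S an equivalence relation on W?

Reflexive: yes — every world is S-related to itself.
Symmetric: yes — every pair in S has its reverse in S.
Transitive: yes — every two-step S-path is closed by a direct edge.
So S is an equivalence relation.

Yes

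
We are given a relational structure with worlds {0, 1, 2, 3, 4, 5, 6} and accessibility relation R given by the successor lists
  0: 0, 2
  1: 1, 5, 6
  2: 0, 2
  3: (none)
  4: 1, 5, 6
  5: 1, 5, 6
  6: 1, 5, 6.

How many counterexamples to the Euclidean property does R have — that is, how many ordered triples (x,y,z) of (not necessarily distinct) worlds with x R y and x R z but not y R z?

0

R is Euclidean; there are no such tuples.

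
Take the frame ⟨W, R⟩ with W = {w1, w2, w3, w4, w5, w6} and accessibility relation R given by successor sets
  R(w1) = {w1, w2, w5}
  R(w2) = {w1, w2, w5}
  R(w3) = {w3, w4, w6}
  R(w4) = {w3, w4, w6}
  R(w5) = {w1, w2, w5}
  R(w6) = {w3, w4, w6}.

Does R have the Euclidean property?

Yes

Euclidean: yes — any two successors of a common world are R-related.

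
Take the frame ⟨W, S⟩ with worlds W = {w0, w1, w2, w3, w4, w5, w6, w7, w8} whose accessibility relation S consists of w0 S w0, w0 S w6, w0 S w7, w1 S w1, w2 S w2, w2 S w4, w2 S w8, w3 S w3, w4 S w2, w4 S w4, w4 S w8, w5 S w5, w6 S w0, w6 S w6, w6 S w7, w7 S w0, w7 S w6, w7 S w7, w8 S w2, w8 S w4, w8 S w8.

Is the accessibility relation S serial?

Serial: yes — every world has a successor (e.g. w0 S w0).

Yes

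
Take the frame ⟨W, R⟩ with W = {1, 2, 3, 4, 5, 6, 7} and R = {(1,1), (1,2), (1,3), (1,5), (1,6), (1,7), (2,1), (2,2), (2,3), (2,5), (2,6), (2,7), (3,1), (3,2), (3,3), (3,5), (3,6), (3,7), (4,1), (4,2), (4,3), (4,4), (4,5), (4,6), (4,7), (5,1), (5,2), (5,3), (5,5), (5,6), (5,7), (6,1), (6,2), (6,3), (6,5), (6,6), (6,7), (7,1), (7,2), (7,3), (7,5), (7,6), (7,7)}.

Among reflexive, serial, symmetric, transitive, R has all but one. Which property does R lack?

Reflexive: yes — every world is R-related to itself.
Serial: yes — every world has a successor (e.g. 1 R 1).
Symmetric: no — 4 R 1 but not 1 R 4.
Transitive: yes — every two-step R-path is closed by a direct edge.
Only symmetric fails.

symmetric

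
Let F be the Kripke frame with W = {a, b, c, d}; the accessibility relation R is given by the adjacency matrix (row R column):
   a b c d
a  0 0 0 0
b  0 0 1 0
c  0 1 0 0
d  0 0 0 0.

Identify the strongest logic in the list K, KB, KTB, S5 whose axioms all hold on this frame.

KB

Symmetric (axiom B): yes — every pair in R has its reverse in R.
Reflexive (axiom T): no — a is not related to itself.
Euclidean (axiom 5): no — b R c and b R c, but not c R c.
So F validates K, KB; KTB would additionally require R to be reflexive. The strongest is KB.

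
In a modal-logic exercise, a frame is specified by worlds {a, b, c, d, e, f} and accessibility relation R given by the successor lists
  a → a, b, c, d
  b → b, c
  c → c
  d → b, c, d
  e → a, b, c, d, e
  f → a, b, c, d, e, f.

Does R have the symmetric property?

No

Symmetric: no — a R b but not b R a.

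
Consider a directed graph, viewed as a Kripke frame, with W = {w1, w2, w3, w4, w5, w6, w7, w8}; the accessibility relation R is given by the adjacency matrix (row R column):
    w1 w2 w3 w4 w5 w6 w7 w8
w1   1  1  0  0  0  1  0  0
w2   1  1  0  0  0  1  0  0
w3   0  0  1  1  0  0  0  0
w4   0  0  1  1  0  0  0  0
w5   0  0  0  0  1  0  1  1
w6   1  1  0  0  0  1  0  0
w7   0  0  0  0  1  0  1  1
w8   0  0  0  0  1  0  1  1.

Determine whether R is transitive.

Yes

Transitive: yes — every two-step R-path is closed by a direct edge.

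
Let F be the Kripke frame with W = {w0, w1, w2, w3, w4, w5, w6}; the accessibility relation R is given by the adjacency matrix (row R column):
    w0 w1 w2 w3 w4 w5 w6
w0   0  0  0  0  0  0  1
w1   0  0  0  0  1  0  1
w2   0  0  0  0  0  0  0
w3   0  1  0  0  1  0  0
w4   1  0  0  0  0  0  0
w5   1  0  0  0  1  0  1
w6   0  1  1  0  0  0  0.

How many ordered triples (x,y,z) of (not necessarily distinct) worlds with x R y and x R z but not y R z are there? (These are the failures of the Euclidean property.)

20

Enumerating: (w0,w6,w6), (w1,w4,w4), (w1,w4,w6), (w1,w6,w4), (w1,w6,w6), (w3,w1,w1), (w3,w4,w1), (w3,w4,w4), (w4,w0,w0), (w5,w0,w0), (w5,w0,w4), (w5,w4,w4), … and 8 more.
Total: 20.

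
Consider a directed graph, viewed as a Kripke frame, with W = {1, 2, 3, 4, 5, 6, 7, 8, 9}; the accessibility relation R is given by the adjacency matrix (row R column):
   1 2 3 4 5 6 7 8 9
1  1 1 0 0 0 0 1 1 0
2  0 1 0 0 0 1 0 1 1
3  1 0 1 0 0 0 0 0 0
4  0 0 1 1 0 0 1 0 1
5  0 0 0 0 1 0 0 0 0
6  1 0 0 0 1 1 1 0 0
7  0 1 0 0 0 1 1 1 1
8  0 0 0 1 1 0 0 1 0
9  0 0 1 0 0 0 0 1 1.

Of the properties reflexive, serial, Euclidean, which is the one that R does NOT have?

Reflexive: yes — every world is R-related to itself.
Serial: yes — every world has a successor (e.g. 1 R 1).
Euclidean: no — 1 R 2 and 1 R 7, but not 2 R 7.
Only Euclidean fails.

Euclidean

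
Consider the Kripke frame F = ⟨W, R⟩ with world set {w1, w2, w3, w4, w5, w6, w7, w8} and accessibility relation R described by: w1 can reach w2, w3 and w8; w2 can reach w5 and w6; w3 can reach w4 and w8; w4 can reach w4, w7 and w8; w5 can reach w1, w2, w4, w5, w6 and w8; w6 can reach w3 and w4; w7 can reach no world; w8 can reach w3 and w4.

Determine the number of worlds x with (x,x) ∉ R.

Enumerating: w1, w2, w3, w6, w7, w8.

6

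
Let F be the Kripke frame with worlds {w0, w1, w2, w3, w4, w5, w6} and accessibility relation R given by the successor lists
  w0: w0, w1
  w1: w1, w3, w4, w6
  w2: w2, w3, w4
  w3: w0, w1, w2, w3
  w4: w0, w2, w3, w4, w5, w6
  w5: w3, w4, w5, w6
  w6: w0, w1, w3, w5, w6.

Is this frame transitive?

Transitive: no — w0 R w1 and w1 R w3, but not w0 R w3.

No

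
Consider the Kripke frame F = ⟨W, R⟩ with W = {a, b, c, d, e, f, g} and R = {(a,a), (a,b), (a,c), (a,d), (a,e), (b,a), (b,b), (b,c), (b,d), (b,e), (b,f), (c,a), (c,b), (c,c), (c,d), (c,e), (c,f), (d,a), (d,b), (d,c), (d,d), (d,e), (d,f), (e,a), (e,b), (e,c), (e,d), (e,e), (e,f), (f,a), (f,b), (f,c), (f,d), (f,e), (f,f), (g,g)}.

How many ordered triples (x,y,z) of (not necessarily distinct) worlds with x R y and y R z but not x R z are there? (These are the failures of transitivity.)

Enumerating: (a,b,f), (a,c,f), (a,d,f), (a,e,f).

4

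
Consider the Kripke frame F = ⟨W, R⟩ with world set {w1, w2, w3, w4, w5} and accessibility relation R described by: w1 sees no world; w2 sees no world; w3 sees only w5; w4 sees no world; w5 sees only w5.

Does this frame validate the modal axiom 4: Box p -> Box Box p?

The schema 4 characterises exactly the transitive frames.
Transitive: yes — every two-step R-path is closed by a direct edge.

Yes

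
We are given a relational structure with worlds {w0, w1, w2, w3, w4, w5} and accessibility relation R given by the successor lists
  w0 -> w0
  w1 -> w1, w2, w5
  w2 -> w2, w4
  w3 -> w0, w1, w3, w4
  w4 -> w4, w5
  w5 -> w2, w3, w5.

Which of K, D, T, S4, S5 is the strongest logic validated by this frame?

Serial (axiom D): yes — every world has a successor (e.g. w0 R w0).
Reflexive (axiom T): yes — every world is R-related to itself.
Transitive (axiom 4): no — w1 R w2 and w2 R w4, but not w1 R w4.
Euclidean (axiom 5): no — w1 R w2 and w1 R w5, but not w2 R w5.
So F validates K, D, T; S4 would additionally require R to be transitive. The strongest is T.

T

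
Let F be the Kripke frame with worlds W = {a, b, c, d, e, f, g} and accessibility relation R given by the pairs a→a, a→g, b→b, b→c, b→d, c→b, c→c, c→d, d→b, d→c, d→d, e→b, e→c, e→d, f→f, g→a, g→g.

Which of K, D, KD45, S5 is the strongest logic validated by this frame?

KD45

Serial (axiom D): yes — every world has a successor (e.g. a R a).
Euclidean (axiom 5): yes — any two successors of a common world are R-related.
Transitive (axiom 4): yes — every two-step R-path is closed by a direct edge.
Reflexive (axiom T): no — e is not related to itself.
So F validates K, D, KD45; S5 would additionally require R to be reflexive. The strongest is KD45.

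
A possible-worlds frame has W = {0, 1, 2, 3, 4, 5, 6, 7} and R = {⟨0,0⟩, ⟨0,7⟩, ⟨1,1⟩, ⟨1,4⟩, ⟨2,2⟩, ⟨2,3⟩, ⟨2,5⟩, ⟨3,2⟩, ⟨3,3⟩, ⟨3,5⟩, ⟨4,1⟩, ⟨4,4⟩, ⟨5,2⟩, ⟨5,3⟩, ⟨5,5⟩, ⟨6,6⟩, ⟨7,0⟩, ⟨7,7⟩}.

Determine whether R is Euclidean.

Yes

Euclidean: yes — any two successors of a common world are R-related.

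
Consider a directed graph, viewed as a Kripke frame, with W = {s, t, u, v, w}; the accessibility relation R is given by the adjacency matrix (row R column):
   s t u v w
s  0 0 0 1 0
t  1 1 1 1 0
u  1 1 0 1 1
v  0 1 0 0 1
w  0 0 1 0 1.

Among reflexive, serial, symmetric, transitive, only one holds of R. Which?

serial

Reflexive: no — s is not related to itself.
Serial: yes — every world has a successor (e.g. s R v).
Symmetric: no — s R v but not v R s.
Transitive: no — s R v and v R t, but not s R t.
Only serial holds.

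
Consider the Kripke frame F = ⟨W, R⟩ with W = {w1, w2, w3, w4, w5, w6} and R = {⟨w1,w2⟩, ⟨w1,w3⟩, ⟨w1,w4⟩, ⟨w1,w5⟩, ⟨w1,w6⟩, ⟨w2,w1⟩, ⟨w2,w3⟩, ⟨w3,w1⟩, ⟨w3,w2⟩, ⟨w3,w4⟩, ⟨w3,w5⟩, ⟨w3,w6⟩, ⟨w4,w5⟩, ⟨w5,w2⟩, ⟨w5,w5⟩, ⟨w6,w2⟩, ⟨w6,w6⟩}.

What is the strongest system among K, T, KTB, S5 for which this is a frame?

Reflexive (axiom T): no — w1 is not related to itself.
Symmetric (axiom B): no — w1 R w4 but not w4 R w1.
Euclidean (axiom 5): no — w1 R w2 and w1 R w4, but not w2 R w4.
So F validates K; T would additionally require R to be reflexive. The strongest is K.

K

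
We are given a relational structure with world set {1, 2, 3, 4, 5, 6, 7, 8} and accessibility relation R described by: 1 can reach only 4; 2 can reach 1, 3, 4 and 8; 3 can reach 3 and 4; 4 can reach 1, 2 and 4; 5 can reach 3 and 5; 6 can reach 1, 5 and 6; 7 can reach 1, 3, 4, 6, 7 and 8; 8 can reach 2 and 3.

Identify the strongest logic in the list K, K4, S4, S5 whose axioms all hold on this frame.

Transitive (axiom 4): no — 1 R 4 and 4 R 2, but not 1 R 2.
Reflexive (axiom T): no — 1 is not related to itself.
Euclidean (axiom 5): no — 2 R 1 and 2 R 3, but not 1 R 3.
So F validates K; K4 would additionally require R to be transitive. The strongest is K.

K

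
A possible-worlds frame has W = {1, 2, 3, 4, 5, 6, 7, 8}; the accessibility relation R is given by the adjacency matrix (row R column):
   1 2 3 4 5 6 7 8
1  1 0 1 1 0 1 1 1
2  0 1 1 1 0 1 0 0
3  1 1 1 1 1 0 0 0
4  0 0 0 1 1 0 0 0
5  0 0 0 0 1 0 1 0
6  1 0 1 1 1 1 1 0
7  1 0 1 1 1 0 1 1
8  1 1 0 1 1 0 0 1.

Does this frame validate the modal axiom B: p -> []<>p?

No

By correspondence theory, B is valid on a frame iff R is symmetric.
Symmetric: no — 1 R 4 but not 4 R 1.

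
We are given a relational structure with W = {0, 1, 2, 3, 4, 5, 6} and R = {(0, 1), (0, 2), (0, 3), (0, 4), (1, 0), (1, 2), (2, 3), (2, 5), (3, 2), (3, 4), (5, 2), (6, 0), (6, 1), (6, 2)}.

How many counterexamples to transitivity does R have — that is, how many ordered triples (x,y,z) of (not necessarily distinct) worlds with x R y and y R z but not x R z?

18

Enumerating: (0,1,0), (0,2,5), (1,0,1), (1,0,3), (1,0,4), (1,2,3), (1,2,5), (2,3,2), (2,3,4), (2,5,2), (3,2,3), (3,2,5), (5,2,3), (5,2,5), (6,0,3), (6,0,4), (6,2,3), (6,2,5).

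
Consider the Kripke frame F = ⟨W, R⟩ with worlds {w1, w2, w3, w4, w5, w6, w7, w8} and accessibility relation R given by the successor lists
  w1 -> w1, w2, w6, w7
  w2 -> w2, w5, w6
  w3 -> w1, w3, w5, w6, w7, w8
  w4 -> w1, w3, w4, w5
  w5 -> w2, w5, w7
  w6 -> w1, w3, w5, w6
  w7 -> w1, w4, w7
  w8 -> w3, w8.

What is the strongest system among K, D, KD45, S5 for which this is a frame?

Serial (axiom D): yes — every world has a successor (e.g. w1 R w1).
Euclidean (axiom 5): no — w1 R w2 and w1 R w7, but not w2 R w7.
Transitive (axiom 4): no — w1 R w2 and w2 R w5, but not w1 R w5.
Reflexive (axiom T): yes — every world is R-related to itself.
So F validates K, D; KD45 would additionally require R to be Euclidean and transitive. The strongest is D.

D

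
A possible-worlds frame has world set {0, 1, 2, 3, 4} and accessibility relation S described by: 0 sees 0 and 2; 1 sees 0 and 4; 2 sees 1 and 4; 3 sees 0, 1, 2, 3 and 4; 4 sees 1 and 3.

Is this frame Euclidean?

No

Euclidean: no — 1 S 0 and 1 S 4, but not 0 S 4.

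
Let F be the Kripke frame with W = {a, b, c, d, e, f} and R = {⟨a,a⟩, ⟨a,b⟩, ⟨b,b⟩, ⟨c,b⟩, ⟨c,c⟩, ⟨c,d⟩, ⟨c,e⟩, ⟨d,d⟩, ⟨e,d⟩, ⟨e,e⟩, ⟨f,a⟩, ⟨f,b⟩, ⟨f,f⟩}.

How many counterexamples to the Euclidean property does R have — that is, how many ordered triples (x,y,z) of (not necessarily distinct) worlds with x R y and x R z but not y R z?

13

Enumerating: (a,b,a), (c,b,c), (c,b,d), (c,b,e), (c,d,b), (c,d,c), (c,d,e), (c,e,b), (c,e,c), (e,d,e), (f,a,f), (f,b,a), (f,b,f).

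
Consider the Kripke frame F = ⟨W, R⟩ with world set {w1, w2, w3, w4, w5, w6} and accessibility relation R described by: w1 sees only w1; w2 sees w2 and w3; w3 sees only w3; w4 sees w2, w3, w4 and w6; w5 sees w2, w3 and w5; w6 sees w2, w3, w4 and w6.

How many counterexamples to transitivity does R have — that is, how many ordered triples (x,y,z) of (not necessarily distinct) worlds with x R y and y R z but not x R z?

R is transitive; there are no such tuples.

0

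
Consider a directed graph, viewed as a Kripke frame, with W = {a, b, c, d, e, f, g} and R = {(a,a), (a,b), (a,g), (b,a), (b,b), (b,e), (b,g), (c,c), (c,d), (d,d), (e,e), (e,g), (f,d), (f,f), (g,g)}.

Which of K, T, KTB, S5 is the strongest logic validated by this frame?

T

Reflexive (axiom T): yes — every world is R-related to itself.
Symmetric (axiom B): no — a R g but not g R a.
Euclidean (axiom 5): no — a R g and a R b, but not g R b.
So F validates K, T; KTB would additionally require R to be symmetric. The strongest is T.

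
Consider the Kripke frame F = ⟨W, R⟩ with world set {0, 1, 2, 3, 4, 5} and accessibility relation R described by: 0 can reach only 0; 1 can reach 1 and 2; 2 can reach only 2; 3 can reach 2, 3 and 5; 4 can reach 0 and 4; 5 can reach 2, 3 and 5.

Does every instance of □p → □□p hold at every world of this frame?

Axiom 4 corresponds to the accessibility relation being transitive.
Transitive: yes — every two-step R-path is closed by a direct edge.

Yes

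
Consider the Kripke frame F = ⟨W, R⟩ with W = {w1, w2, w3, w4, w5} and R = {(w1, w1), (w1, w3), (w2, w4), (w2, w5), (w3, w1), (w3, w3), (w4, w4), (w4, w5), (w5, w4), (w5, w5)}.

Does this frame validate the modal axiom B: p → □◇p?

No

Axiom B corresponds to the accessibility relation being symmetric.
Symmetric: no — w2 R w4 but not w4 R w2.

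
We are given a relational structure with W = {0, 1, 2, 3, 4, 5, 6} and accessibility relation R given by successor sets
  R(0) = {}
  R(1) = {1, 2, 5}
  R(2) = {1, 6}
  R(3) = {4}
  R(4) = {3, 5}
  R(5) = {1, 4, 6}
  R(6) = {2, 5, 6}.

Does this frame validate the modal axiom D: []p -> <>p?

No

Axiom D corresponds to the accessibility relation being serial.
Serial: no — 0 has no R-successor.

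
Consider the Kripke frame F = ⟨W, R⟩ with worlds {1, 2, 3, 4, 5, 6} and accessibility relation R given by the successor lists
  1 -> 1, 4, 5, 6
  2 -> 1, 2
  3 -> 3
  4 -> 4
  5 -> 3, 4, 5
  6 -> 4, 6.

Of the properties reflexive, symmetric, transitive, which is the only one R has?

reflexive

Reflexive: yes — every world is R-related to itself.
Symmetric: no — 1 R 4 but not 4 R 1.
Transitive: no — 1 R 5 and 5 R 3, but not 1 R 3.
Only reflexive holds.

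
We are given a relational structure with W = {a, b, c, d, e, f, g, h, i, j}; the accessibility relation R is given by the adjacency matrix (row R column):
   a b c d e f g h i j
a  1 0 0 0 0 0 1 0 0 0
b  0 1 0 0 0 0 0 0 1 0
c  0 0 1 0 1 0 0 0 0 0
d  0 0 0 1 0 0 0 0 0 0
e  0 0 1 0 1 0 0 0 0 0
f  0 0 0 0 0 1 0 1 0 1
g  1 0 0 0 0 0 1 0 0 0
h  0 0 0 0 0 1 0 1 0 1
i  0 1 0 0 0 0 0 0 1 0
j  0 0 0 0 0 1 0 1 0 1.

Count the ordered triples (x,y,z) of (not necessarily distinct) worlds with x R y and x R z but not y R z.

R is Euclidean; there are no such tuples.

0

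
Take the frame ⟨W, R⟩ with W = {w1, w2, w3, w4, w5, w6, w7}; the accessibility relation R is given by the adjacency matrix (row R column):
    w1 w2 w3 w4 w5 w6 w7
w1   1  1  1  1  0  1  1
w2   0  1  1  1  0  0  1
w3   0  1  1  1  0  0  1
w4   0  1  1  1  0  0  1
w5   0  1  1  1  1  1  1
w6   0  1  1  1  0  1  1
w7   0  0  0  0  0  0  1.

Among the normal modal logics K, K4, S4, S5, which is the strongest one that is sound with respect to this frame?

S4

Transitive (axiom 4): yes — every two-step R-path is closed by a direct edge.
Reflexive (axiom T): yes — every world is R-related to itself.
Euclidean (axiom 5): no — w1 R w2 and w1 R w6, but not w2 R w6.
So F validates K, K4, S4; S5 would additionally require R to be Euclidean. The strongest is S4.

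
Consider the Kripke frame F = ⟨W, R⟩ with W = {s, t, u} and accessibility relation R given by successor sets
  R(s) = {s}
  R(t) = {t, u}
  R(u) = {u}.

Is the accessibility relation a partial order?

Yes

Reflexive: yes — every world is R-related to itself.
Transitive: yes — every two-step R-path is closed by a direct edge.
Antisymmetric: yes — no distinct pair is related both ways.
So R is a partial order.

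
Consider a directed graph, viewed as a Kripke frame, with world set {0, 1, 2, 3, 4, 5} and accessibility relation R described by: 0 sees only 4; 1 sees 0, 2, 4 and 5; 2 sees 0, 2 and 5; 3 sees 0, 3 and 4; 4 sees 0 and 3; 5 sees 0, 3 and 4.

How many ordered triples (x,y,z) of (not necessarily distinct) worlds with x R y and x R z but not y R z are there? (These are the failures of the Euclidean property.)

23

Enumerating: (0,4,4), (1,0,0), (1,0,2), (1,0,5), (1,2,4), (1,4,2), (1,4,4), (1,4,5), (1,5,2), (1,5,5), (2,0,0), (2,0,2), … and 11 more.
Total: 23.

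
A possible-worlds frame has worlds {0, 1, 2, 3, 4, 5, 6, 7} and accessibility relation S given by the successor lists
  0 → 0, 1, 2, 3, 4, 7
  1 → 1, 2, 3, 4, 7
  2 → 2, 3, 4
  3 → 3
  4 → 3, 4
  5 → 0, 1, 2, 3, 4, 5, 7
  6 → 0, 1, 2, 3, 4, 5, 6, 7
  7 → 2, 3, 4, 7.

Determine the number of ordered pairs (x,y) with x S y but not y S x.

Enumerating: (0,1), (0,2), (0,3), (0,4), (0,7), (1,2), (1,3), (1,4), (1,7), (2,3), (2,4), (4,3), … and 16 more.
Total: 28.

28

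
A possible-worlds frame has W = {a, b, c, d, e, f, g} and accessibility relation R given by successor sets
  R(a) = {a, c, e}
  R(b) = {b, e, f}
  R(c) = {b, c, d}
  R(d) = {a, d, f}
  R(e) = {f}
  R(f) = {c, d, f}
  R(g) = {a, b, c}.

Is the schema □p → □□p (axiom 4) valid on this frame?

Axiom 4 corresponds to the accessibility relation being transitive.
Transitive: no — a R c and c R b, but not a R b.

No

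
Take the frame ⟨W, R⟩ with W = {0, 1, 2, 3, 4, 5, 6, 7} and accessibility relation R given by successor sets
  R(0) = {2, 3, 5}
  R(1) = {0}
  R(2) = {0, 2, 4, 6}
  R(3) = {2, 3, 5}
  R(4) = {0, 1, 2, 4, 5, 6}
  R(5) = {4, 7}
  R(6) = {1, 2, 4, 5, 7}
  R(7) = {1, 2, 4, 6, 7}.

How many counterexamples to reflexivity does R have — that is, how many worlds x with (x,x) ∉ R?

4

Enumerating: 0, 1, 5, 6.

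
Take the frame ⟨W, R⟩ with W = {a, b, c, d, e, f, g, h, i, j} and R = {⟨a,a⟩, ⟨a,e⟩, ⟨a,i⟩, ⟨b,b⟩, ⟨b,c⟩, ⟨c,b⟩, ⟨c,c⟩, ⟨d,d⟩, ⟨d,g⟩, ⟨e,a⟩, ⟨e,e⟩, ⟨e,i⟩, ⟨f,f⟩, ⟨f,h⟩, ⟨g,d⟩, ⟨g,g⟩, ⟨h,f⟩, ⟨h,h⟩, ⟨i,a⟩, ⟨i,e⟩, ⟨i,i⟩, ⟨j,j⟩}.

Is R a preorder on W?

Reflexive: yes — every world is R-related to itself.
Transitive: yes — every two-step R-path is closed by a direct edge.
So R is a preorder.

Yes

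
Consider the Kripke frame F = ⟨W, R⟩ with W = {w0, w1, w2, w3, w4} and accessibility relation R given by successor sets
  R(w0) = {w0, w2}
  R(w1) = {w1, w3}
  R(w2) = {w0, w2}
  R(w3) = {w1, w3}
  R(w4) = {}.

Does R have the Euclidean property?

Euclidean: yes — any two successors of a common world are R-related.

Yes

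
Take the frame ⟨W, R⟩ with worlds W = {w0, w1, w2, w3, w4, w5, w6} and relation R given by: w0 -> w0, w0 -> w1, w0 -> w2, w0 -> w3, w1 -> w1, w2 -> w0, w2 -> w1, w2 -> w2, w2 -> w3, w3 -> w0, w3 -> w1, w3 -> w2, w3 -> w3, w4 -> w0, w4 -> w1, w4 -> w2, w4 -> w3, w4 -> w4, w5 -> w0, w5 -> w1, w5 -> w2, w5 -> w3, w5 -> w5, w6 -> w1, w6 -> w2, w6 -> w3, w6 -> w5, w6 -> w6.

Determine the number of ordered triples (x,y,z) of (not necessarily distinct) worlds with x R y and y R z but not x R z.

Enumerating: (w6,w2,w0), (w6,w3,w0), (w6,w5,w0).

3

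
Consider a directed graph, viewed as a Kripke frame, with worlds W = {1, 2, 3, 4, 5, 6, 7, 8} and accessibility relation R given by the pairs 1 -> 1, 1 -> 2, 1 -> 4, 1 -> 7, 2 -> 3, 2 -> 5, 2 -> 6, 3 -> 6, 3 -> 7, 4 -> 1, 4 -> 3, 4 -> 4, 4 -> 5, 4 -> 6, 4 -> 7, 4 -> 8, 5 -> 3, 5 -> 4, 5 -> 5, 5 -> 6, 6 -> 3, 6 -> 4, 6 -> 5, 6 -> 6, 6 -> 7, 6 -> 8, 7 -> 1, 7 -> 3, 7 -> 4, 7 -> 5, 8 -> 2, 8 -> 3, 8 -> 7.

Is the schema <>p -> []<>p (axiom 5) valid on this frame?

No

The schema 5 characterises exactly the Euclidean frames.
Euclidean: no — 1 R 2 and 1 R 4, but not 2 R 4.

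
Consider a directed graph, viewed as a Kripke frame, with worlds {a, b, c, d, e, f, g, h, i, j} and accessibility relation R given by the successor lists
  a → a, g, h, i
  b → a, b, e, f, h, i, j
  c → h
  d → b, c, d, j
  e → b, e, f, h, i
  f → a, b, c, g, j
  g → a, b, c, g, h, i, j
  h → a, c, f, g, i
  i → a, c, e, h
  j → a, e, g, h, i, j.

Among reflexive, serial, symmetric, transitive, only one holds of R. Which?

Reflexive: no — c is not related to itself.
Serial: yes — every world has a successor (e.g. a R a).
Symmetric: no — b R a but not a R b.
Transitive: no — a R g and g R b, but not a R b.
Only serial holds.

serial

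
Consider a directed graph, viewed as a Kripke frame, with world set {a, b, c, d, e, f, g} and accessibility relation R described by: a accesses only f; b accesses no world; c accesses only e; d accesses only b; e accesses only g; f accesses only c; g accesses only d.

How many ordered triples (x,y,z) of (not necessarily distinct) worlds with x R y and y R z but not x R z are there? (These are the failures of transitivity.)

5

Enumerating: (a,f,c), (c,e,g), (e,g,d), (f,c,e), (g,d,b).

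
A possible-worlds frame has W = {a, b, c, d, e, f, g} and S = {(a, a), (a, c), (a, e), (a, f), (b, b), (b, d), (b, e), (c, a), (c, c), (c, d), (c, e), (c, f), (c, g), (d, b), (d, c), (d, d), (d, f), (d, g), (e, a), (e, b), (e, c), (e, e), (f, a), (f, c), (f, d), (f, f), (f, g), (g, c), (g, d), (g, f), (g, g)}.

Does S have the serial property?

Yes

Serial: yes — every world has a successor (e.g. a S a).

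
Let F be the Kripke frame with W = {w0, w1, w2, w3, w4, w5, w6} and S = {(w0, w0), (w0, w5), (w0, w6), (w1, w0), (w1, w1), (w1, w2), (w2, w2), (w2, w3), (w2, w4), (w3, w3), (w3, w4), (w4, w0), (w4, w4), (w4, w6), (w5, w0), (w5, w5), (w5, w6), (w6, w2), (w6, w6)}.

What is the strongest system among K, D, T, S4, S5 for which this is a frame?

T

Serial (axiom D): yes — every world has a successor (e.g. w0 S w0).
Reflexive (axiom T): yes — every world is S-related to itself.
Transitive (axiom 4): no — w0 S w6 and w6 S w2, but not w0 S w2.
Euclidean (axiom 5): no — w0 S w6 and w0 S w5, but not w6 S w5.
So F validates K, D, T; S4 would additionally require S to be transitive. The strongest is T.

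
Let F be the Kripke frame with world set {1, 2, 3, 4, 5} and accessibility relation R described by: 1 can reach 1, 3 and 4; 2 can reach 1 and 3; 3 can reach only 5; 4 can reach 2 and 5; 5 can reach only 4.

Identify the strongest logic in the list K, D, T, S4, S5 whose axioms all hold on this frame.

D

Serial (axiom D): yes — every world has a successor (e.g. 1 R 1).
Reflexive (axiom T): no — 2 is not related to itself.
Transitive (axiom 4): no — 1 R 3 and 3 R 5, but not 1 R 5.
Euclidean (axiom 5): no — 1 R 3 and 1 R 4, but not 3 R 4.
So F validates K, D; T would additionally require R to be reflexive. The strongest is D.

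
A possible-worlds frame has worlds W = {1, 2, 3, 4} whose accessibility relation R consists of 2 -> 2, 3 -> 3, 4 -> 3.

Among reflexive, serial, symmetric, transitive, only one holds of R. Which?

transitive

Reflexive: no — 1 is not related to itself.
Serial: no — 1 has no R-successor.
Symmetric: no — 4 R 3 but not 3 R 4.
Transitive: yes — every two-step R-path is closed by a direct edge.
Only transitive holds.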